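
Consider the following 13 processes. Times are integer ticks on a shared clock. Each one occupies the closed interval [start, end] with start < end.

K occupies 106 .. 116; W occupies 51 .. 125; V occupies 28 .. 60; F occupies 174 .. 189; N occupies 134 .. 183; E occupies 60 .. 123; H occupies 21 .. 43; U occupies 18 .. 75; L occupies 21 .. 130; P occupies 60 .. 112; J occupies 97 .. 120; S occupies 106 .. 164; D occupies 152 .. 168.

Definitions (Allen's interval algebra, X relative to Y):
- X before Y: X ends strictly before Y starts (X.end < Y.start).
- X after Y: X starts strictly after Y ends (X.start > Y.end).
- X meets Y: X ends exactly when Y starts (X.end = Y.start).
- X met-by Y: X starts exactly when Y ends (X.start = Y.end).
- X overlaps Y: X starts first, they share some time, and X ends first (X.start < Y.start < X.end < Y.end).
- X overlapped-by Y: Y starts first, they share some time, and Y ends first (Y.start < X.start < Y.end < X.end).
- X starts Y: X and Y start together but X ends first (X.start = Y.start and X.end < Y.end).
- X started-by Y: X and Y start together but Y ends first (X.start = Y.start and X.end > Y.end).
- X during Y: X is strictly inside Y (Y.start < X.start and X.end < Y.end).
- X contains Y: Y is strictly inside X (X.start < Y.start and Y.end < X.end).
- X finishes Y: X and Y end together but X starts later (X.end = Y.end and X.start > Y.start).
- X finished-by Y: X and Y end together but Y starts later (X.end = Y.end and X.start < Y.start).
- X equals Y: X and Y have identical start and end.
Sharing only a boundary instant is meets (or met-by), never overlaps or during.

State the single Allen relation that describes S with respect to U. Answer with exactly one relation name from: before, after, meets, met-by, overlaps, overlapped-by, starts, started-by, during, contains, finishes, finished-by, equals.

S = [106, 164]; U = [18, 75].
Compare endpoints: S.start > U.start, S.start > U.end, S.end > U.start, S.end > U.end.
That pattern is 'after'.

after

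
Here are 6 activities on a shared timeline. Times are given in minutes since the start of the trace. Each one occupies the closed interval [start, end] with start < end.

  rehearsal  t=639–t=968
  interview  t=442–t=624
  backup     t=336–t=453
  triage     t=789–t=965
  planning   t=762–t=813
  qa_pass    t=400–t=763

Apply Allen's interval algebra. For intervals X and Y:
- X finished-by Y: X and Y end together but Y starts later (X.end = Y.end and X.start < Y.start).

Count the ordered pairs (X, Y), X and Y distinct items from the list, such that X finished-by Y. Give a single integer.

0

Checking all 30 ordered pairs for relation 'finished-by'; matching pairs in alphabetical order:
No pair satisfies it.
Count: 0.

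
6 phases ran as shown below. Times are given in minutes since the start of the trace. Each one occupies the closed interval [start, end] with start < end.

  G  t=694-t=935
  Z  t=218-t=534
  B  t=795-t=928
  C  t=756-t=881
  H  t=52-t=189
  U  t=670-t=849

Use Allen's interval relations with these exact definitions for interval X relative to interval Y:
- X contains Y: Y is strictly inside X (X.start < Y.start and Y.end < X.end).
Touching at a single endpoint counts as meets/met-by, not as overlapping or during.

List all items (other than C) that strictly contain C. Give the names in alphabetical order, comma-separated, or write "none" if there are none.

Target C = [t=756, t=881].
B [t=795, t=928] → overlapped-by → no.
G [t=694, t=935] → contains → yes.
H [t=52, t=189] → before → no.
U [t=670, t=849] → overlaps → no.
Z [t=218, t=534] → before → no.
Result: G.

G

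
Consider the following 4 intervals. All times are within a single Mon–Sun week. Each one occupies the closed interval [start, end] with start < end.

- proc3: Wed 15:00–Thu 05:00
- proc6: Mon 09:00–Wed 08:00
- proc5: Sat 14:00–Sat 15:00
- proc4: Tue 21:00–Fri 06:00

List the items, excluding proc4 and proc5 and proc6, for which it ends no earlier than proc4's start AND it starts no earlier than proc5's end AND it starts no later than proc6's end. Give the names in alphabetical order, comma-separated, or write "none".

none

Conditions: its end is no earlier than proc4's start (X.end >= Tue 21:00) AND its start is no earlier than proc5's end (X.start >= Sat 15:00) AND its start is no later than proc6's end (X.start <= Wed 08:00).
proc3: end Thu 05:00 >= Tue 21:00? ✓; start Wed 15:00 >= Sat 15:00? ✗; start Wed 15:00 <= Wed 08:00? ✗ → no.
Result: none.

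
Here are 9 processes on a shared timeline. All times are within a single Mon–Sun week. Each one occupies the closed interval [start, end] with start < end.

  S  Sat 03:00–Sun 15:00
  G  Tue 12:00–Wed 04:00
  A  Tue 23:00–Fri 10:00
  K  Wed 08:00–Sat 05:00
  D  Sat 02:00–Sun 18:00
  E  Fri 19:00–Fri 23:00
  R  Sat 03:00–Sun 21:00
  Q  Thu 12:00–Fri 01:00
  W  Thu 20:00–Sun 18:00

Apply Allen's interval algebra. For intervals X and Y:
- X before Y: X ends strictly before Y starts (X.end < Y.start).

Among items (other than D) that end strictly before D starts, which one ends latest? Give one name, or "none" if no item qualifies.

Target D = [Sat 02:00, Sun 18:00].
A [Tue 23:00, Fri 10:00] → before → candidate.
E [Fri 19:00, Fri 23:00] → before → candidate.
G [Tue 12:00, Wed 04:00] → before → candidate.
K [Wed 08:00, Sat 05:00] → overlaps → excluded.
Q [Thu 12:00, Fri 01:00] → before → candidate.
R [Sat 03:00, Sun 21:00] → overlapped-by → excluded.
S [Sat 03:00, Sun 15:00] → during → excluded.
W [Thu 20:00, Sun 18:00] → finished-by → excluded.
Among candidates, latest end is Fri 23:00 → E.

E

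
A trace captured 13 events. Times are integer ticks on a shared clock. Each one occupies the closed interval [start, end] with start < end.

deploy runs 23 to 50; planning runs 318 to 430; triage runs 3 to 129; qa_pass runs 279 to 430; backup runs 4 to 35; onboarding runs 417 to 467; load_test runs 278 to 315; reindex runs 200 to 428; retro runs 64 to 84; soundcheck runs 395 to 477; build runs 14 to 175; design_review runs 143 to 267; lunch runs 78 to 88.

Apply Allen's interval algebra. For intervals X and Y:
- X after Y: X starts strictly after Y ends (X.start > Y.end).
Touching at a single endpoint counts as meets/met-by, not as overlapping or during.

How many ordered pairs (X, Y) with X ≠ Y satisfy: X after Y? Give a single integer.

Checking all 156 ordered pairs for relation 'after'; matching pairs in alphabetical order:
(design_review, backup): design_review after backup ✓
(design_review, deploy): design_review after deploy ✓
(design_review, lunch): design_review after lunch ✓
(design_review, retro): design_review after retro ✓
(design_review, triage): design_review after triage ✓
(load_test, backup): load_test after backup ✓
(load_test, build): load_test after build ✓
(load_test, deploy): load_test after deploy ✓
(load_test, design_review): load_test after design_review ✓
(load_test, lunch): load_test after lunch ✓
(load_test, retro): load_test after retro ✓
(load_test, triage): load_test after triage ✓
(lunch, backup): lunch after backup ✓
(lunch, deploy): lunch after deploy ✓
(onboarding, backup): onboarding after backup ✓
(onboarding, build): onboarding after build ✓
(onboarding, deploy): onboarding after deploy ✓
(onboarding, design_review): onboarding after design_review ✓
(onboarding, load_test): onboarding after load_test ✓
(onboarding, lunch): onboarding after lunch ✓
(onboarding, retro): onboarding after retro ✓
(onboarding, triage): onboarding after triage ✓
(planning, backup): planning after backup ✓
(planning, build): planning after build ✓
... plus 29 further pairs not listed.
Count: 53.

53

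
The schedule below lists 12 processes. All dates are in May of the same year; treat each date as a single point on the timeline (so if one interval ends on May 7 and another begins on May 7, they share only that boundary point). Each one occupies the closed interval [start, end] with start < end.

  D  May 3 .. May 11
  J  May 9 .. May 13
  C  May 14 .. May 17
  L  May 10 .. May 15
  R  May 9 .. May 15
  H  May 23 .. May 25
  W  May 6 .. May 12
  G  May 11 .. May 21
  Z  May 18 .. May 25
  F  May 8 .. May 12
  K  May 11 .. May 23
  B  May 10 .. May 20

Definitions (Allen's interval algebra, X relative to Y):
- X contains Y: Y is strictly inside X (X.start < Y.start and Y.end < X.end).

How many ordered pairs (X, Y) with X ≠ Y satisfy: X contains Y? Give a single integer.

3

Checking all 132 ordered pairs for relation 'contains'; matching pairs in alphabetical order:
(B, C): B contains C ✓
(G, C): G contains C ✓
(K, C): K contains C ✓
Count: 3.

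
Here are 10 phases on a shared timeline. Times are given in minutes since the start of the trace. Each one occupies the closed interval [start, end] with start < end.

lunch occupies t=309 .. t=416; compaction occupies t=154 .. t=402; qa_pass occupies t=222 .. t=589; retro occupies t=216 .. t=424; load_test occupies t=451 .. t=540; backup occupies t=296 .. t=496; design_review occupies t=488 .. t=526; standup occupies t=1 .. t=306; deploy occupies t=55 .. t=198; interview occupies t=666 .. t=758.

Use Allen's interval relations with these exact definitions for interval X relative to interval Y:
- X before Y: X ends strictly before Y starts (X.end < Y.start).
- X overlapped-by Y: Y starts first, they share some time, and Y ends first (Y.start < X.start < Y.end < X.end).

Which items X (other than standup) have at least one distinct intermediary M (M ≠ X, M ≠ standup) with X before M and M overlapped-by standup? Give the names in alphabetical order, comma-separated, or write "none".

deploy

Target standup = [t=1, t=306].
Intermediaries M with M overlapped-by standup: backup, compaction, qa_pass, retro.
Via backup — items with X before backup: deploy.
Via compaction — items with X before compaction: none.
Via qa_pass — items with X before qa_pass: deploy.
Via retro — items with X before retro: deploy.
Union: deploy.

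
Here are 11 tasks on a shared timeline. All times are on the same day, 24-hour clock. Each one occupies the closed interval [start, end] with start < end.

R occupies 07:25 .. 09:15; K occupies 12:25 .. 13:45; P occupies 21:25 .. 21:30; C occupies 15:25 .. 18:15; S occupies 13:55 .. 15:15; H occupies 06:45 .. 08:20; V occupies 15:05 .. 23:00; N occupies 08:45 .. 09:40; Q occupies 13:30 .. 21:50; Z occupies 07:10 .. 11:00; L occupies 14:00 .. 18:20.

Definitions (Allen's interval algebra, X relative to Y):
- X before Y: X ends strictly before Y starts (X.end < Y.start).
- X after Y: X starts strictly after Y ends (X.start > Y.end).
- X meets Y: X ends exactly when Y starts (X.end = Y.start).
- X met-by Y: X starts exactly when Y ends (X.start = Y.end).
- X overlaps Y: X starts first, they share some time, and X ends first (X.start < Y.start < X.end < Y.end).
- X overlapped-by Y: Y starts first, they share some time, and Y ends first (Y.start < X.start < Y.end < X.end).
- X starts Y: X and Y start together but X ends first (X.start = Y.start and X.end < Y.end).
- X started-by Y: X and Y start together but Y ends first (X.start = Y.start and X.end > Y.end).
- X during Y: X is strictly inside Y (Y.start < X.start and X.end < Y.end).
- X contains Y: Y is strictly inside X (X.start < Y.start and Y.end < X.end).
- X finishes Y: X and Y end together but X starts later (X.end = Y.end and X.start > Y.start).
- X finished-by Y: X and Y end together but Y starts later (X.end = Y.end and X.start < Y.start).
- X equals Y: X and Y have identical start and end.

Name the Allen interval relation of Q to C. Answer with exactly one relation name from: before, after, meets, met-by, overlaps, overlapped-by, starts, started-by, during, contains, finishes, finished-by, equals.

contains

Q = [13:30, 21:50]; C = [15:25, 18:15].
Compare endpoints: Q.start < C.start, Q.start < C.end, Q.end > C.start, Q.end > C.end.
That pattern is 'contains'.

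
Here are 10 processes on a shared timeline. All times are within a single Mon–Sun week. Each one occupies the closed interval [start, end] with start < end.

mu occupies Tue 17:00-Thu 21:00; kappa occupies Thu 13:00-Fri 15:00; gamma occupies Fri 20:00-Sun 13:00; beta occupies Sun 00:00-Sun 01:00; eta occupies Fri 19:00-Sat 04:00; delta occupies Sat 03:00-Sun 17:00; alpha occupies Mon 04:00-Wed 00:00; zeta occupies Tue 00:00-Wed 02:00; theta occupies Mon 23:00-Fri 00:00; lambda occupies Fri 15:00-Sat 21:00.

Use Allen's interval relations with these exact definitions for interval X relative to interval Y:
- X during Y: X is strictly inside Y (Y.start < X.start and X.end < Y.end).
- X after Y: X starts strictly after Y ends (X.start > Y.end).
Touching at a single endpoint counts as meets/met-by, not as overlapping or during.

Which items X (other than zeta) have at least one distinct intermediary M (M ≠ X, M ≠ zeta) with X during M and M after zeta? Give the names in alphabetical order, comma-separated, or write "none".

beta, eta

Target zeta = [Tue 00:00, Wed 02:00].
Intermediaries M with M after zeta: beta, delta, eta, gamma, kappa, lambda.
Via beta — items with X during beta: none.
Via delta — items with X during delta: beta.
Via eta — items with X during eta: none.
Via gamma — items with X during gamma: beta.
Via kappa — items with X during kappa: none.
Via lambda — items with X during lambda: eta.
Union: beta, eta.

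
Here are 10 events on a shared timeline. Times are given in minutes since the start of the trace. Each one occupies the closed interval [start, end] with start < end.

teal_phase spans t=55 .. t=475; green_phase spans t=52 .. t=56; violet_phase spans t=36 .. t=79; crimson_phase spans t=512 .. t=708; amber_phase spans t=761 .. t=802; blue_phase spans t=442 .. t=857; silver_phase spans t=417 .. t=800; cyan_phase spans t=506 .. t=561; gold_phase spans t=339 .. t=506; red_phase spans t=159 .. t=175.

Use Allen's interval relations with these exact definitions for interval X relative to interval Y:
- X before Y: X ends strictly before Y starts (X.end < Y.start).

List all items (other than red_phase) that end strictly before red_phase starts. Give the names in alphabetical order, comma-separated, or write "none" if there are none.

Target red_phase = [t=159, t=175].
amber_phase [t=761, t=802] → after → no.
blue_phase [t=442, t=857] → after → no.
crimson_phase [t=512, t=708] → after → no.
cyan_phase [t=506, t=561] → after → no.
gold_phase [t=339, t=506] → after → no.
green_phase [t=52, t=56] → before → yes.
silver_phase [t=417, t=800] → after → no.
teal_phase [t=55, t=475] → contains → no.
violet_phase [t=36, t=79] → before → yes.
Result: green_phase, violet_phase.

green_phase, violet_phase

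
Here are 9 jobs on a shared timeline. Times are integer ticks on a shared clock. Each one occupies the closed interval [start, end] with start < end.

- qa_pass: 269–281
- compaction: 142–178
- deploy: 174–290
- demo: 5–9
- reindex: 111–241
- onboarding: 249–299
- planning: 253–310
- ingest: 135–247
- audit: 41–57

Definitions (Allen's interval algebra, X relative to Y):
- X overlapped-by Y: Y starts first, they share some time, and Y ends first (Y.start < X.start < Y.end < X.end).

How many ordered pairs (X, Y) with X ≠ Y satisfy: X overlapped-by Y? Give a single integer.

7

Checking all 72 ordered pairs for relation 'overlapped-by'; matching pairs in alphabetical order:
(deploy, compaction): deploy overlapped-by compaction ✓
(deploy, ingest): deploy overlapped-by ingest ✓
(deploy, reindex): deploy overlapped-by reindex ✓
(ingest, reindex): ingest overlapped-by reindex ✓
(onboarding, deploy): onboarding overlapped-by deploy ✓
(planning, deploy): planning overlapped-by deploy ✓
(planning, onboarding): planning overlapped-by onboarding ✓
Count: 7.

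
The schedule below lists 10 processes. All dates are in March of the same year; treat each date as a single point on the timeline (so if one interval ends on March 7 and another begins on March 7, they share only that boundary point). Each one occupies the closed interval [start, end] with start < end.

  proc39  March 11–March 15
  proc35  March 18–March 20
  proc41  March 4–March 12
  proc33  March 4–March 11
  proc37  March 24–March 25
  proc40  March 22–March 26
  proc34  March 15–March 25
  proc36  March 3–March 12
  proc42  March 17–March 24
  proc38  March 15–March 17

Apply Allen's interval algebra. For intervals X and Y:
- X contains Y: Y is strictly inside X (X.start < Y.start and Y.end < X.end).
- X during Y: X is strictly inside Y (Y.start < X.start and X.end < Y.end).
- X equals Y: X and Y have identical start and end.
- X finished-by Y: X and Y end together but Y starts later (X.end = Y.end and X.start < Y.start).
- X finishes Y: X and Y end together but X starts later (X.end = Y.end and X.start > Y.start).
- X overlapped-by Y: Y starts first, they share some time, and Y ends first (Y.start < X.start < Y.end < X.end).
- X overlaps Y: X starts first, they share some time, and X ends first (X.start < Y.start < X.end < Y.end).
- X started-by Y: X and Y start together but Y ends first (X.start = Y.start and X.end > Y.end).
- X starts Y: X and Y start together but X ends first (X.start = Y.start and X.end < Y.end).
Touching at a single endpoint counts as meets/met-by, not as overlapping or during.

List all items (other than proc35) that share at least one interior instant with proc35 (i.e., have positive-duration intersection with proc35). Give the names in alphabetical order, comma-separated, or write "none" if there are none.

proc34, proc42

Target proc35 = [March 18, March 20].
proc33 [March 4, March 11] → before → no.
proc34 [March 15, March 25] → contains → yes.
proc36 [March 3, March 12] → before → no.
proc37 [March 24, March 25] → after → no.
proc38 [March 15, March 17] → before → no.
proc39 [March 11, March 15] → before → no.
proc40 [March 22, March 26] → after → no.
proc41 [March 4, March 12] → before → no.
proc42 [March 17, March 24] → contains → yes.
Result: proc34, proc42.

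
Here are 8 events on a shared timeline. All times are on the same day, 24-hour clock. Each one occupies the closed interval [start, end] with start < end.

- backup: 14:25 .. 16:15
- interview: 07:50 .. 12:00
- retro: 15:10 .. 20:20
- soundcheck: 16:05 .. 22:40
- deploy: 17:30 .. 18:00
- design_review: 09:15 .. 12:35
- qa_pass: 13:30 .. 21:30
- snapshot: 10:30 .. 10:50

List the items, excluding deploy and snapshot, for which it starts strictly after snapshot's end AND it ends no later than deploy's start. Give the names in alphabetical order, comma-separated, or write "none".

Conditions: its start is strictly after snapshot's end (X.start > 10:50) AND its end is no later than deploy's start (X.end <= 17:30).
backup: start 14:25 > 10:50? ✓; end 16:15 <= 17:30? ✓ → yes.
design_review: start 09:15 > 10:50? ✗; end 12:35 <= 17:30? ✓ → no.
interview: start 07:50 > 10:50? ✗; end 12:00 <= 17:30? ✓ → no.
qa_pass: start 13:30 > 10:50? ✓; end 21:30 <= 17:30? ✗ → no.
retro: start 15:10 > 10:50? ✓; end 20:20 <= 17:30? ✗ → no.
soundcheck: start 16:05 > 10:50? ✓; end 22:40 <= 17:30? ✗ → no.
Result: backup.

backup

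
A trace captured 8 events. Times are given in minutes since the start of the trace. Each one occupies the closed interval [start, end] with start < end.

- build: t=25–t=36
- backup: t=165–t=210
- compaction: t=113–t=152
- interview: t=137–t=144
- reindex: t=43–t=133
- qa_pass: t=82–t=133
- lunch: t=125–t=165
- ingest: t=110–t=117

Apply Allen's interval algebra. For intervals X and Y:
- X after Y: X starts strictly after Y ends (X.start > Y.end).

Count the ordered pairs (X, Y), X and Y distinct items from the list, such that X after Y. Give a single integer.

Checking all 56 ordered pairs for relation 'after'; matching pairs in alphabetical order:
(backup, build): backup after build ✓
(backup, compaction): backup after compaction ✓
(backup, ingest): backup after ingest ✓
(backup, interview): backup after interview ✓
(backup, qa_pass): backup after qa_pass ✓
(backup, reindex): backup after reindex ✓
(compaction, build): compaction after build ✓
(ingest, build): ingest after build ✓
(interview, build): interview after build ✓
(interview, ingest): interview after ingest ✓
(interview, qa_pass): interview after qa_pass ✓
(interview, reindex): interview after reindex ✓
(lunch, build): lunch after build ✓
(lunch, ingest): lunch after ingest ✓
(qa_pass, build): qa_pass after build ✓
(reindex, build): reindex after build ✓
Count: 16.

16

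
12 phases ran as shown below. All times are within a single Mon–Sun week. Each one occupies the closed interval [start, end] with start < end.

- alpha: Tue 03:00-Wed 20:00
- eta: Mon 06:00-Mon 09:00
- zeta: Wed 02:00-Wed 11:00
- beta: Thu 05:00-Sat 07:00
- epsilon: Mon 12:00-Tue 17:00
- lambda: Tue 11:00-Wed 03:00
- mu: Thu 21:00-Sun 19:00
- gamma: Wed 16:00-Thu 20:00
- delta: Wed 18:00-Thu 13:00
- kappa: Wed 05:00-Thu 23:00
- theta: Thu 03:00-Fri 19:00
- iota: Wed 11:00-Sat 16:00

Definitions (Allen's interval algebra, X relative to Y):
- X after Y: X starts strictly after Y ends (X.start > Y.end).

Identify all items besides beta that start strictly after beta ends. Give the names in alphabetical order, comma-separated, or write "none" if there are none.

none

Target beta = [Thu 05:00, Sat 07:00].
alpha [Tue 03:00, Wed 20:00] → before → no.
delta [Wed 18:00, Thu 13:00] → overlaps → no.
epsilon [Mon 12:00, Tue 17:00] → before → no.
eta [Mon 06:00, Mon 09:00] → before → no.
gamma [Wed 16:00, Thu 20:00] → overlaps → no.
iota [Wed 11:00, Sat 16:00] → contains → no.
kappa [Wed 05:00, Thu 23:00] → overlaps → no.
lambda [Tue 11:00, Wed 03:00] → before → no.
mu [Thu 21:00, Sun 19:00] → overlapped-by → no.
theta [Thu 03:00, Fri 19:00] → overlaps → no.
zeta [Wed 02:00, Wed 11:00] → before → no.
Result: none.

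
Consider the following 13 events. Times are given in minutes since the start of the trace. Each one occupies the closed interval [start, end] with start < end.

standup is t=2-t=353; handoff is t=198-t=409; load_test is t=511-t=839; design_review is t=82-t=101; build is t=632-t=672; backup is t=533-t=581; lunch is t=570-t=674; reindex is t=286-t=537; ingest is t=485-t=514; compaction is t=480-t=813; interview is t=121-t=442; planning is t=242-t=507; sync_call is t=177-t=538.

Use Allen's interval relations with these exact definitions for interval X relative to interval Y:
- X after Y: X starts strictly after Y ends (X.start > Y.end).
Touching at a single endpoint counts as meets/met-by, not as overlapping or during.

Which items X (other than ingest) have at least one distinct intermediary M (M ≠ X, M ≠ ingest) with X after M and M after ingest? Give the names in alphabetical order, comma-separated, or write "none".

build

Target ingest = [t=485, t=514].
Intermediaries M with M after ingest: backup, build, lunch.
Via backup — items with X after backup: build.
Via build — items with X after build: none.
Via lunch — items with X after lunch: none.
Union: build.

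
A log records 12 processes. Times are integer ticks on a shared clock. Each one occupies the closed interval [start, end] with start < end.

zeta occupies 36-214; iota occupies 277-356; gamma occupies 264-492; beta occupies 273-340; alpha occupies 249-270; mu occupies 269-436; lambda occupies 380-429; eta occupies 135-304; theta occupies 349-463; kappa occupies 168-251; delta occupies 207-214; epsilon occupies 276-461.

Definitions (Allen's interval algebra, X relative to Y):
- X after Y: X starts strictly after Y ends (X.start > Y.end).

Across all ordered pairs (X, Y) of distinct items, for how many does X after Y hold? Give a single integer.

Checking all 132 ordered pairs for relation 'after'; matching pairs in alphabetical order:
(alpha, delta): alpha after delta ✓
(alpha, zeta): alpha after zeta ✓
(beta, alpha): beta after alpha ✓
(beta, delta): beta after delta ✓
(beta, kappa): beta after kappa ✓
(beta, zeta): beta after zeta ✓
(epsilon, alpha): epsilon after alpha ✓
(epsilon, delta): epsilon after delta ✓
(epsilon, kappa): epsilon after kappa ✓
(epsilon, zeta): epsilon after zeta ✓
(gamma, delta): gamma after delta ✓
(gamma, kappa): gamma after kappa ✓
(gamma, zeta): gamma after zeta ✓
(iota, alpha): iota after alpha ✓
(iota, delta): iota after delta ✓
(iota, kappa): iota after kappa ✓
(iota, zeta): iota after zeta ✓
(lambda, alpha): lambda after alpha ✓
(lambda, beta): lambda after beta ✓
(lambda, delta): lambda after delta ✓
(lambda, eta): lambda after eta ✓
(lambda, iota): lambda after iota ✓
(lambda, kappa): lambda after kappa ✓
(lambda, zeta): lambda after zeta ✓
... plus 9 further pairs not listed.
Count: 33.

33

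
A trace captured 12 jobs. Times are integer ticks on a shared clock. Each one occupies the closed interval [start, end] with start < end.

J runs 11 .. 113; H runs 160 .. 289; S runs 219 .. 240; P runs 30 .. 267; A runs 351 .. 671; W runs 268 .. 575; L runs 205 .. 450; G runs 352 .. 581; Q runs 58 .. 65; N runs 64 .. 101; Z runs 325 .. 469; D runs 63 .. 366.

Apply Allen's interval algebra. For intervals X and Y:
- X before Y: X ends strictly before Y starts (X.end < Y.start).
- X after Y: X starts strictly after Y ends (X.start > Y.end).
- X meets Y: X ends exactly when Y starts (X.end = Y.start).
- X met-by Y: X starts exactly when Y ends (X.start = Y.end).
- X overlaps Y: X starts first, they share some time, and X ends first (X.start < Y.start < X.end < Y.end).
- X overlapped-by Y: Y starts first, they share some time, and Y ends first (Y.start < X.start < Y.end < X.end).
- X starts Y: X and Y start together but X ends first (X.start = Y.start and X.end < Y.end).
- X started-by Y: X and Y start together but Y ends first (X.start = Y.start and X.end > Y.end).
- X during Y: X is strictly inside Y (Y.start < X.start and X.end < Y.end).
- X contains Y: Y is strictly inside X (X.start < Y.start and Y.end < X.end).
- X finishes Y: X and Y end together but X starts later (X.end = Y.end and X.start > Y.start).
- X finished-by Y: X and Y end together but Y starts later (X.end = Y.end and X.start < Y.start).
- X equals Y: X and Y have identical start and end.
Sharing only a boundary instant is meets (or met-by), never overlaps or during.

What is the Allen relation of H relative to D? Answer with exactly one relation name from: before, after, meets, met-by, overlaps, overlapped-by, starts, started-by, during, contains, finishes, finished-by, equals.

during

H = [160, 289]; D = [63, 366].
Compare endpoints: H.start > D.start, H.start < D.end, H.end > D.start, H.end < D.end.
That pattern is 'during'.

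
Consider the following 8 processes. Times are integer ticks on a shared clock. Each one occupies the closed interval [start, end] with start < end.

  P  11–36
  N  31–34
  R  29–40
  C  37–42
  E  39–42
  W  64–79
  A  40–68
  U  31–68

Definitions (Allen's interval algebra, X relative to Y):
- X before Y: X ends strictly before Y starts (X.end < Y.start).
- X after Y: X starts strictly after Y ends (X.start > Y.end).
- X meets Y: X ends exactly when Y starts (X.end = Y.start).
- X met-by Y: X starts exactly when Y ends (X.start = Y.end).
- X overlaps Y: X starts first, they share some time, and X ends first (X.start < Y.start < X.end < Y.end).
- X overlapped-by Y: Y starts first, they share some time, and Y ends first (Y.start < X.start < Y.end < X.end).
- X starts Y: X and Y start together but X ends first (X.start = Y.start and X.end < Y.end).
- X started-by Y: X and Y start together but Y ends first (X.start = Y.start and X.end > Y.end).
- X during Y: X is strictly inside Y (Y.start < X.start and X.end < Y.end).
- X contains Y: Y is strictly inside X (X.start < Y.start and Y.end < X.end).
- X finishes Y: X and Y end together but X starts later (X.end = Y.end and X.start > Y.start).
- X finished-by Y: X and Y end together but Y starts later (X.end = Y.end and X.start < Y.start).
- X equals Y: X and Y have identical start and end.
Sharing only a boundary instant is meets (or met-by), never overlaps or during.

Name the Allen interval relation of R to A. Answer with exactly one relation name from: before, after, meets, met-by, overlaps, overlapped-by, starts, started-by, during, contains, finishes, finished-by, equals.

meets

R = [29, 40]; A = [40, 68].
Compare endpoints: R.start < A.start, R.start < A.end, R.end = A.start, R.end < A.end.
That pattern is 'meets'.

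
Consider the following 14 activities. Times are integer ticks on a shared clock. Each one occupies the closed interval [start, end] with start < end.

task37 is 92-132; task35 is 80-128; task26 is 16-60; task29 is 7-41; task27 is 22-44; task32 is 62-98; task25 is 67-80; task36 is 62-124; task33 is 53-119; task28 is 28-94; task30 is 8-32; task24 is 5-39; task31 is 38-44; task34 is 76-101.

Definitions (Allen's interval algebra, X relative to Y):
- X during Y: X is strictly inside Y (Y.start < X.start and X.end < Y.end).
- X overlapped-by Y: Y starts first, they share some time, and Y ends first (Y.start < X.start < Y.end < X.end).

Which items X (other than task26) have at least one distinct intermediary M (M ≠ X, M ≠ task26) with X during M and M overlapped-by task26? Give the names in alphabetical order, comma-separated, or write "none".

task25, task31, task32, task34

Target task26 = [16, 60].
Intermediaries M with M overlapped-by task26: task28, task33.
Via task28 — items with X during task28: task25, task31.
Via task33 — items with X during task33: task25, task32, task34.
Union: task25, task31, task32, task34.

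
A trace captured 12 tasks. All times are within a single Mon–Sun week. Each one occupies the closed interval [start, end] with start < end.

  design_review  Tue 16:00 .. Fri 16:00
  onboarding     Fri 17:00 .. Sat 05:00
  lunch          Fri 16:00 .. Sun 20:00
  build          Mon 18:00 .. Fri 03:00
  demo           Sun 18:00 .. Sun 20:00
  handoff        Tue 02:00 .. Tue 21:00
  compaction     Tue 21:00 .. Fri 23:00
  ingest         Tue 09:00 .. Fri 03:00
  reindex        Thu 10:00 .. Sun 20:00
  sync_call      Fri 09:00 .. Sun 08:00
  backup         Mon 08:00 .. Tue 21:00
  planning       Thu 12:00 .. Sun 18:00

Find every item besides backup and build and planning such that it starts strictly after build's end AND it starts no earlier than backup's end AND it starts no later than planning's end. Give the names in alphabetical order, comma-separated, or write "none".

Conditions: its start is strictly after build's end (X.start > Fri 03:00) AND its start is no earlier than backup's end (X.start >= Tue 21:00) AND its start is no later than planning's end (X.start <= Sun 18:00).
compaction: start Tue 21:00 > Fri 03:00? ✗; start Tue 21:00 >= Tue 21:00? ✓; start Tue 21:00 <= Sun 18:00? ✓ → no.
demo: start Sun 18:00 > Fri 03:00? ✓; start Sun 18:00 >= Tue 21:00? ✓; start Sun 18:00 <= Sun 18:00? ✓ → yes.
design_review: start Tue 16:00 > Fri 03:00? ✗; start Tue 16:00 >= Tue 21:00? ✗; start Tue 16:00 <= Sun 18:00? ✓ → no.
handoff: start Tue 02:00 > Fri 03:00? ✗; start Tue 02:00 >= Tue 21:00? ✗; start Tue 02:00 <= Sun 18:00? ✓ → no.
ingest: start Tue 09:00 > Fri 03:00? ✗; start Tue 09:00 >= Tue 21:00? ✗; start Tue 09:00 <= Sun 18:00? ✓ → no.
lunch: start Fri 16:00 > Fri 03:00? ✓; start Fri 16:00 >= Tue 21:00? ✓; start Fri 16:00 <= Sun 18:00? ✓ → yes.
onboarding: start Fri 17:00 > Fri 03:00? ✓; start Fri 17:00 >= Tue 21:00? ✓; start Fri 17:00 <= Sun 18:00? ✓ → yes.
reindex: start Thu 10:00 > Fri 03:00? ✗; start Thu 10:00 >= Tue 21:00? ✓; start Thu 10:00 <= Sun 18:00? ✓ → no.
sync_call: start Fri 09:00 > Fri 03:00? ✓; start Fri 09:00 >= Tue 21:00? ✓; start Fri 09:00 <= Sun 18:00? ✓ → yes.
Result: demo, lunch, onboarding, sync_call.

demo, lunch, onboarding, sync_call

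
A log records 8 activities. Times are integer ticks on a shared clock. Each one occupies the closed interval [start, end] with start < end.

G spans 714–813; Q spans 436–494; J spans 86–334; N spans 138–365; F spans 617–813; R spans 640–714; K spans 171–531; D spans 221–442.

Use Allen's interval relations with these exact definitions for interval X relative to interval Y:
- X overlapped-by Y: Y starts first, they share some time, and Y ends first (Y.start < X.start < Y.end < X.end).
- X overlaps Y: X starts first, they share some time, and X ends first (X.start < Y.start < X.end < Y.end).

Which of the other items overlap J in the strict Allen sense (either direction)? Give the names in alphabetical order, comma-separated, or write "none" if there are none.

Target J = [86, 334].
D [221, 442] → overlapped-by → yes.
F [617, 813] → after → no.
G [714, 813] → after → no.
K [171, 531] → overlapped-by → yes.
N [138, 365] → overlapped-by → yes.
Q [436, 494] → after → no.
R [640, 714] → after → no.
Result: D, K, N.

D, K, N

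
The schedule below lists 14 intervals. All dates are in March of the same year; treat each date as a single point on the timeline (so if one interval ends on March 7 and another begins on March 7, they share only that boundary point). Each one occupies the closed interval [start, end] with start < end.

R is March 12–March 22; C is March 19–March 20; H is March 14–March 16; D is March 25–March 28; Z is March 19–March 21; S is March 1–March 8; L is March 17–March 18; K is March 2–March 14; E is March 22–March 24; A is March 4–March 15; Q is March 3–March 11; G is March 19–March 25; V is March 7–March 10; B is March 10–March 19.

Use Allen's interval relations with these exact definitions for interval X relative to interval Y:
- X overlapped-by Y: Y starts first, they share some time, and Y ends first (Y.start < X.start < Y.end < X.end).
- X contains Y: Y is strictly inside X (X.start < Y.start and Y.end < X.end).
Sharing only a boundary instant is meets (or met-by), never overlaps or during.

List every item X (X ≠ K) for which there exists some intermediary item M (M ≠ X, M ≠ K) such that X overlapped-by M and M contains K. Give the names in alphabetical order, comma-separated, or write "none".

Target K = [March 2, March 14].
Intermediaries M with M contains K: none.
Union: none.

none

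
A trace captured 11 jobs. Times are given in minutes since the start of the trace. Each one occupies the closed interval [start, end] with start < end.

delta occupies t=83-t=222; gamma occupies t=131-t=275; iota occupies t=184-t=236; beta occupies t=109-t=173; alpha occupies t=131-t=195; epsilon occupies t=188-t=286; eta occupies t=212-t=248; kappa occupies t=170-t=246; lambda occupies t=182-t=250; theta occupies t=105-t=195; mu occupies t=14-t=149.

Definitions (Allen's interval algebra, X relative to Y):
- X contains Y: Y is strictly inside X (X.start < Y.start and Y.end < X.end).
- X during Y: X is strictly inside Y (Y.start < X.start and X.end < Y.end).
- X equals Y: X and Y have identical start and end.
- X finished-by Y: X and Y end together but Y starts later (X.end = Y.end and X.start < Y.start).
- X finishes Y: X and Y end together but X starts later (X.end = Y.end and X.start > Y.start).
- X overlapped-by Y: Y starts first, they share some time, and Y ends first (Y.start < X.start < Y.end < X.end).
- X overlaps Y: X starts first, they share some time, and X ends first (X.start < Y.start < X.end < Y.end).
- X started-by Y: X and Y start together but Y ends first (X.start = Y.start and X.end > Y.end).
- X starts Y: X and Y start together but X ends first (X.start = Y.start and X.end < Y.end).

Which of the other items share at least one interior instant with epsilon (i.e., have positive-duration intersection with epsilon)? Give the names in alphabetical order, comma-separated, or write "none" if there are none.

alpha, delta, eta, gamma, iota, kappa, lambda, theta

Target epsilon = [t=188, t=286].
alpha [t=131, t=195] → overlaps → yes.
beta [t=109, t=173] → before → no.
delta [t=83, t=222] → overlaps → yes.
eta [t=212, t=248] → during → yes.
gamma [t=131, t=275] → overlaps → yes.
iota [t=184, t=236] → overlaps → yes.
kappa [t=170, t=246] → overlaps → yes.
lambda [t=182, t=250] → overlaps → yes.
mu [t=14, t=149] → before → no.
theta [t=105, t=195] → overlaps → yes.
Result: alpha, delta, eta, gamma, iota, kappa, lambda, theta.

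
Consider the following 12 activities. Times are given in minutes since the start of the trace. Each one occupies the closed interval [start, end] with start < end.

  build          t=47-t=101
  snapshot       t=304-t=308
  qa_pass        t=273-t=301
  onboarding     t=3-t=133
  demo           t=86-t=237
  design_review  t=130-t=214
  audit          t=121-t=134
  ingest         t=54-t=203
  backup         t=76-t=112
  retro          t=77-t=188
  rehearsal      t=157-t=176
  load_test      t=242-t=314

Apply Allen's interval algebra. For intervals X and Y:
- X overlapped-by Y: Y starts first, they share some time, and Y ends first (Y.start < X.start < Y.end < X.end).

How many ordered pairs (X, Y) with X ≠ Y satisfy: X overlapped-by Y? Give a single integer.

Checking all 132 ordered pairs for relation 'overlapped-by'; matching pairs in alphabetical order:
(audit, onboarding): audit overlapped-by onboarding ✓
(backup, build): backup overlapped-by build ✓
(demo, backup): demo overlapped-by backup ✓
(demo, build): demo overlapped-by build ✓
(demo, ingest): demo overlapped-by ingest ✓
(demo, onboarding): demo overlapped-by onboarding ✓
(demo, retro): demo overlapped-by retro ✓
(design_review, audit): design_review overlapped-by audit ✓
(design_review, ingest): design_review overlapped-by ingest ✓
(design_review, onboarding): design_review overlapped-by onboarding ✓
(design_review, retro): design_review overlapped-by retro ✓
(ingest, build): ingest overlapped-by build ✓
(ingest, onboarding): ingest overlapped-by onboarding ✓
(retro, backup): retro overlapped-by backup ✓
(retro, build): retro overlapped-by build ✓
(retro, onboarding): retro overlapped-by onboarding ✓
Count: 16.

16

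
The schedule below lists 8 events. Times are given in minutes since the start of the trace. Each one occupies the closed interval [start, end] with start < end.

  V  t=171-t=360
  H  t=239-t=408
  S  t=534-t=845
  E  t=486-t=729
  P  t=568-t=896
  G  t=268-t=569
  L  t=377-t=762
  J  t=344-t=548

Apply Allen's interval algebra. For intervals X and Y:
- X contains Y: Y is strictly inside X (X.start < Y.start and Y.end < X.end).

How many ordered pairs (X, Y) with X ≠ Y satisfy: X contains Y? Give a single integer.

Checking all 56 ordered pairs for relation 'contains'; matching pairs in alphabetical order:
(G, J): G contains J ✓
(L, E): L contains E ✓
Count: 2.

2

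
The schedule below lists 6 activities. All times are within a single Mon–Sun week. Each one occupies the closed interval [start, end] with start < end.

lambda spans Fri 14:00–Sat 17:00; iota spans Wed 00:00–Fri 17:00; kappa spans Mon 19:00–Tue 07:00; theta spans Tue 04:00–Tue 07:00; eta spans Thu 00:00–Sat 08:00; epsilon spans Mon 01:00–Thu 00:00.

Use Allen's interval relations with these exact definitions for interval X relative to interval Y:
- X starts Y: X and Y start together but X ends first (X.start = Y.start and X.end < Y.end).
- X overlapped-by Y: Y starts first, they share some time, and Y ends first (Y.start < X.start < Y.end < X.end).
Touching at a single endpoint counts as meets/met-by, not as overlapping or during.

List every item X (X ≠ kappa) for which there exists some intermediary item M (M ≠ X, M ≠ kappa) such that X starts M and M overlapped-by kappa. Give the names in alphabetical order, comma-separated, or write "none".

Target kappa = [Mon 19:00, Tue 07:00].
Intermediaries M with M overlapped-by kappa: none.
Union: none.

none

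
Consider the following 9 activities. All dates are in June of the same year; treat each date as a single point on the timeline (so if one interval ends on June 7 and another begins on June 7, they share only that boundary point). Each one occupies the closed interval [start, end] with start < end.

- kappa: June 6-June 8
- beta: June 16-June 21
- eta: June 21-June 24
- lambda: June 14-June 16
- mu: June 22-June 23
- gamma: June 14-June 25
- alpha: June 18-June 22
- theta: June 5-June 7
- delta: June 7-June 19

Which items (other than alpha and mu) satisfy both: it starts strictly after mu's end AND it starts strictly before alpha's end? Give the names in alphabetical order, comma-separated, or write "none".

Conditions: its start is strictly after mu's end (X.start > June 23) AND its start is strictly before alpha's end (X.start < June 22).
beta: start June 16 > June 23? ✗; start June 16 < June 22? ✓ → no.
delta: start June 7 > June 23? ✗; start June 7 < June 22? ✓ → no.
eta: start June 21 > June 23? ✗; start June 21 < June 22? ✓ → no.
gamma: start June 14 > June 23? ✗; start June 14 < June 22? ✓ → no.
kappa: start June 6 > June 23? ✗; start June 6 < June 22? ✓ → no.
lambda: start June 14 > June 23? ✗; start June 14 < June 22? ✓ → no.
theta: start June 5 > June 23? ✗; start June 5 < June 22? ✓ → no.
Result: none.

none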